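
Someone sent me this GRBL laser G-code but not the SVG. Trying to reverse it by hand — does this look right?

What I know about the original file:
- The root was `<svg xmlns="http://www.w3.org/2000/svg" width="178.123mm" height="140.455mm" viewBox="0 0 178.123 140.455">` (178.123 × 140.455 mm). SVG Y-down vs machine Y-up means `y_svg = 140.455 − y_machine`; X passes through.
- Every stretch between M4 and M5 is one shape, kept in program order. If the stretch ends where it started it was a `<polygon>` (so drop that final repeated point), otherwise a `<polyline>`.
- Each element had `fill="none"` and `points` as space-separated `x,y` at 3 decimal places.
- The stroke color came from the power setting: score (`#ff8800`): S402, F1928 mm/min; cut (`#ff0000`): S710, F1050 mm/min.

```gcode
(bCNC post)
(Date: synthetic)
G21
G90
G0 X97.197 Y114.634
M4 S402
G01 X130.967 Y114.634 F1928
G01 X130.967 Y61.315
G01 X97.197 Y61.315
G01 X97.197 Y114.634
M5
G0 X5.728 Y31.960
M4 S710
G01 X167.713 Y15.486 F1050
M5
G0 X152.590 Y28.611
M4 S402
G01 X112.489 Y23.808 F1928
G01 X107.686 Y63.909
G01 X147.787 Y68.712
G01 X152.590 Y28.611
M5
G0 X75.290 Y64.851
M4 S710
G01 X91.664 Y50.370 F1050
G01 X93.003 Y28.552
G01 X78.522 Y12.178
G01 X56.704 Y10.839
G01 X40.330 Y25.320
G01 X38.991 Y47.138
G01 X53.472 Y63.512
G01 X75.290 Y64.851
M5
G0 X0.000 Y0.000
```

<svg xmlns="http://www.w3.org/2000/svg" width="178.123mm" height="140.455mm" viewBox="0 0 178.123 140.455">
  <polygon points="97.197,25.821 130.967,25.821 130.967,79.140 97.197,79.140" fill="none" stroke="#ff8800"/>
  <polyline points="5.728,108.495 167.713,124.969" fill="none" stroke="#ff0000"/>
  <polygon points="152.590,111.844 112.489,116.647 107.686,76.546 147.787,71.743" fill="none" stroke="#ff8800"/>
  <polygon points="75.290,75.604 91.664,90.085 93.003,111.903 78.522,128.277 56.704,129.616 40.330,115.135 38.991,93.317 53.472,76.943" fill="none" stroke="#ff0000"/>
</svg>

Each laser-on run becomes one SVG element. Flip Y back into SVG space with y_svg = 140.455 − y_machine.

Run 1: S402 ⇒ score layer `#ff8800`. The run returns to its start, so emit a `<polygon>` with points (Y-flipped): 97.197,25.821 130.967,25.821 130.967,79.140 97.197,79.140.

Run 2: S710 ⇒ cut layer `#ff0000`. The run is open, so emit a `<polyline>` with points (Y-flipped): 5.728,108.495 167.713,124.969.

Run 3: S402 ⇒ score layer `#ff8800`. The run returns to its start, so emit a `<polygon>` with points (Y-flipped): 152.590,111.844 112.489,116.647 107.686,76.546 147.787,71.743.

Run 4: the run's S710 means `#ff0000` (cut). The run returns to its start, so emit a `<polygon>` with points (Y-flipped): 75.290,75.604 91.664,90.085 93.003,111.903 78.522,128.277 56.704,129.616 40.330,115.135 38.991,93.317 53.472,76.943.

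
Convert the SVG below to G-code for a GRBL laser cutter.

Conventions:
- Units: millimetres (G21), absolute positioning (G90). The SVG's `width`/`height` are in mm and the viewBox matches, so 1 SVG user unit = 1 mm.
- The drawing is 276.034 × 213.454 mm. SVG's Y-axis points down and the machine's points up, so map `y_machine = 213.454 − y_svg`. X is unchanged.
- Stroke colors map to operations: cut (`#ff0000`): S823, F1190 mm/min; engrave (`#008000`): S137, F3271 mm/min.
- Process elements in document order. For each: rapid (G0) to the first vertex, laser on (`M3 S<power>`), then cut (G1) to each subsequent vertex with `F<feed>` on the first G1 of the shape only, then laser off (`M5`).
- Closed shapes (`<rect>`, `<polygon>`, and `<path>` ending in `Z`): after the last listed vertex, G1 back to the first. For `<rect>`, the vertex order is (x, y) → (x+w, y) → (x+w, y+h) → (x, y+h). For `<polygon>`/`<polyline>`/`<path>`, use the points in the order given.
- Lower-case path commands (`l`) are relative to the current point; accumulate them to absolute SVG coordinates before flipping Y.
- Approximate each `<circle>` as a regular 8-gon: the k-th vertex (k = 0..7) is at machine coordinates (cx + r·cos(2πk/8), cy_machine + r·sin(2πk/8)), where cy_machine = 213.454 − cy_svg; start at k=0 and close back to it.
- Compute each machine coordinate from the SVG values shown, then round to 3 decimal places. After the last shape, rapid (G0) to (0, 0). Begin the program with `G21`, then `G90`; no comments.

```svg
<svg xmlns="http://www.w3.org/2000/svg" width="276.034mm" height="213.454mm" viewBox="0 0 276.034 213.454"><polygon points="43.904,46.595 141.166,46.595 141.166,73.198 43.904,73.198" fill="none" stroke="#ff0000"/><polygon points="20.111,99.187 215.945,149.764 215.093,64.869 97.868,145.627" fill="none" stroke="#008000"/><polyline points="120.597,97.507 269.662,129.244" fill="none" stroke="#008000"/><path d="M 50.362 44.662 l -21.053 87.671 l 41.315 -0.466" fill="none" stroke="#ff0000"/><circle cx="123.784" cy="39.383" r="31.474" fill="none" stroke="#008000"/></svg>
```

Since the viewBox matches the mm dimensions, user units are millimetres directly. The only transform is the Y-flip y_m = 213.454 − y_svg.

Shape 1 is a rectangle drawn with `<polygon>`. Its stroke #ff0000 means cut at S823, F1190. After flipping Y the toolpath is (43.904,166.859) → (141.166,166.859) → (141.166,140.256) → (43.904,140.256) → (43.904,166.859), returning to the start.

Shape 2 is a closed polygon drawn with `<polygon>`. Its stroke #008000 means engrave at S137, F3271. After flipping Y the toolpath is (20.111,114.267) → (215.945,63.690) → (215.093,148.585) → (97.868,67.827) → (20.111,114.267), returning to the start.

Shape 3 is a line segment drawn with `<polyline>`. Its stroke #008000 means engrave at S137, F3271. After flipping Y the toolpath is (120.597,115.947) → (269.662,84.210).

Shape 4 is a open polyline drawn with `<path>`. Its stroke #ff0000 means cut at S823, F1190. After flipping Y the toolpath is (50.362,168.792) → (29.309,81.121) → (70.624,81.587).

Shape 5 is a circle drawn with `<circle>`. Its stroke #008000 means engrave at S137, F3271. After flipping Y the toolpath is (155.258,174.071) → (146.039,196.326) → (123.784,205.545) → (101.529,196.326) → (92.310,174.071) → (101.529,151.816) → (123.784,142.597) → (146.039,151.816) → (155.258,174.071), returning to the start.

G21
G90
G0 X43.904 Y166.859
M3 S823
G1 X141.166 Y166.859 F1190
G1 X141.166 Y140.256
G1 X43.904 Y140.256
G1 X43.904 Y166.859
M5
G0 X20.111 Y114.267
M3 S137
G1 X215.945 Y63.690 F3271
G1 X215.093 Y148.585
G1 X97.868 Y67.827
G1 X20.111 Y114.267
M5
G0 X120.597 Y115.947
M3 S137
G1 X269.662 Y84.210 F3271
M5
G0 X50.362 Y168.792
M3 S823
G1 X29.309 Y81.121 F1190
G1 X70.624 Y81.587
M5
G0 X155.258 Y174.071
M3 S137
G1 X146.039 Y196.326 F3271
G1 X123.784 Y205.545
G1 X101.529 Y196.326
G1 X92.310 Y174.071
G1 X101.529 Y151.816
G1 X123.784 Y142.597
G1 X146.039 Y151.816
G1 X155.258 Y174.071
M5
G0 X0.000 Y0.000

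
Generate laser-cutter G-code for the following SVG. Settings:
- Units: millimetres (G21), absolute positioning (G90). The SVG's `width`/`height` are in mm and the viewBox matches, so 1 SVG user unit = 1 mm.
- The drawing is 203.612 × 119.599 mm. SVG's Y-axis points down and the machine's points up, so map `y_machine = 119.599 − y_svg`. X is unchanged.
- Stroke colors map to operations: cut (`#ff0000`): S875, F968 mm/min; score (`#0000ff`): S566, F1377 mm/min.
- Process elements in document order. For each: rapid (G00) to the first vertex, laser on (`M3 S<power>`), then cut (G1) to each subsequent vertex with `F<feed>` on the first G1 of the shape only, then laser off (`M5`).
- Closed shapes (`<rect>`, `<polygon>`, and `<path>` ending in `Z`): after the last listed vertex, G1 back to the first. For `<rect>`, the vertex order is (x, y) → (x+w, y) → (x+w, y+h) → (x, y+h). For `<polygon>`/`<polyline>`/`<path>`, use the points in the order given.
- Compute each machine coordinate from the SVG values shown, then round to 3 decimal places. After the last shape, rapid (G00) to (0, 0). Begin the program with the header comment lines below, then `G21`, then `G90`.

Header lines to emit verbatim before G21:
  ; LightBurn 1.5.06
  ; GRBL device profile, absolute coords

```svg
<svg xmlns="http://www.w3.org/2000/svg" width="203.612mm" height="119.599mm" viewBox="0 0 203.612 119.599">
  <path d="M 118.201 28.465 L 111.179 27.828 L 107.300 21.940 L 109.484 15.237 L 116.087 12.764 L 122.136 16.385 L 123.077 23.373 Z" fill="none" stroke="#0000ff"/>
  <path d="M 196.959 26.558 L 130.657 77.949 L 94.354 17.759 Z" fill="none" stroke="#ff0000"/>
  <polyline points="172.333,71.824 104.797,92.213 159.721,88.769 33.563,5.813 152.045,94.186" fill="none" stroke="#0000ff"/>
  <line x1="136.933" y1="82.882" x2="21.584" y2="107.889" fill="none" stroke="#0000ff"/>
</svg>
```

; LightBurn 1.5.06
; GRBL device profile, absolute coords
G21
G90
G00 X118.201 Y91.134
M3 S566
G1 X111.179 Y91.771 F1377
G1 X107.300 Y97.659
G1 X109.484 Y104.362
G1 X116.087 Y106.835
G1 X122.136 Y103.214
G1 X123.077 Y96.226
G1 X118.201 Y91.134
M5
G00 X196.959 Y93.041
M3 S875
G1 X130.657 Y41.650 F968
G1 X94.354 Y101.840
G1 X196.959 Y93.041
M5
G00 X172.333 Y47.775
M3 S566
G1 X104.797 Y27.386 F1377
G1 X159.721 Y30.830
G1 X33.563 Y113.786
G1 X152.045 Y25.413
M5
G00 X136.933 Y36.717
M3 S566
G1 X21.584 Y11.710 F1377
M5
G00 X0.000 Y0.000

viewBox `0 0 203.612 119.599` with mm width/height → 1 unit = 1 mm. Flip: y_m = 119.599 − y_svg.

**Shape 1** — `<path>` regular polygon, stroke `#0000ff` → score (S566, F1377). Machine vertices: (118.201,91.134) → (111.179,91.771) → (107.300,97.659) → (109.484,104.362) → (116.087,106.835) → (122.136,103.214) → (123.077,96.226) → (118.201,91.134). Closed: final G1 returns to the first vertex.

**Shape 2** — `<path>` closed polygon, stroke `#ff0000` → cut (S875, F968). Machine vertices: (196.959,93.041) → (130.657,41.650) → (94.354,101.840) → (196.959,93.041). Closed: final G1 returns to the first vertex.

**Shape 3** — `<polyline>` open polyline, stroke `#0000ff` → score (S566, F1377). Machine vertices: (172.333,47.775) → (104.797,27.386) → (159.721,30.830) → (33.563,113.786) → (152.045,25.413). Open path.

**Shape 4** — `<line>` line segment, stroke `#0000ff` → score (S566, F1377). Machine vertices: (136.933,36.717) → (21.584,11.710). Open path.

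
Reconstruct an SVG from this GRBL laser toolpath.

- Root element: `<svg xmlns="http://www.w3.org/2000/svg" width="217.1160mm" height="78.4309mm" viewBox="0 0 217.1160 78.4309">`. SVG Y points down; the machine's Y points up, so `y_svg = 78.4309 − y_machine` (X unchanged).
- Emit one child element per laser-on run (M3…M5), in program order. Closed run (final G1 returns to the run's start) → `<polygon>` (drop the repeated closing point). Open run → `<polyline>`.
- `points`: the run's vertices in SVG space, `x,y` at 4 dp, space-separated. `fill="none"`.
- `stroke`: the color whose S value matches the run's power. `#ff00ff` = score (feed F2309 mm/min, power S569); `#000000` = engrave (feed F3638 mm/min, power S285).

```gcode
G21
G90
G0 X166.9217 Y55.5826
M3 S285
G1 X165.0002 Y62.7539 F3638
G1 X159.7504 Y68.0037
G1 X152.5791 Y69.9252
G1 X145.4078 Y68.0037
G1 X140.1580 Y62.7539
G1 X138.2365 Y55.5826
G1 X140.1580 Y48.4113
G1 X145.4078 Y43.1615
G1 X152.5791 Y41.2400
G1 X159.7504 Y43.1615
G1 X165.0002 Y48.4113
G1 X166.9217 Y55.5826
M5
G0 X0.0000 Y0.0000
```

Machine Y-up, SVG Y-down with viewBox height 78.4309, so y_svg = 78.4309 − y_machine; X carries over. Every run uses S285, so all elements get stroke `#000000` (engrave).

Run 1: The run returns to its start, so emit a `<polygon>` with points (Y-flipped): 166.9217,22.8483 165.0002,15.6770 159.7504,10.4272 152.5791,8.5057 145.4078,10.4272 140.1580,15.6770 138.2365,22.8483 140.1580,30.0196 145.4078,35.2694 152.5791,37.1909 159.7504,35.2694 165.0002,30.0196.

<svg xmlns="http://www.w3.org/2000/svg" width="217.1160mm" height="78.4309mm" viewBox="0 0 217.1160 78.4309">
  <polygon points="166.9217,22.8483 165.0002,15.6770 159.7504,10.4272 152.5791,8.5057 145.4078,10.4272 140.1580,15.6770 138.2365,22.8483 140.1580,30.0196 145.4078,35.2694 152.5791,37.1909 159.7504,35.2694 165.0002,30.0196" fill="none" stroke="#000000"/>
</svg>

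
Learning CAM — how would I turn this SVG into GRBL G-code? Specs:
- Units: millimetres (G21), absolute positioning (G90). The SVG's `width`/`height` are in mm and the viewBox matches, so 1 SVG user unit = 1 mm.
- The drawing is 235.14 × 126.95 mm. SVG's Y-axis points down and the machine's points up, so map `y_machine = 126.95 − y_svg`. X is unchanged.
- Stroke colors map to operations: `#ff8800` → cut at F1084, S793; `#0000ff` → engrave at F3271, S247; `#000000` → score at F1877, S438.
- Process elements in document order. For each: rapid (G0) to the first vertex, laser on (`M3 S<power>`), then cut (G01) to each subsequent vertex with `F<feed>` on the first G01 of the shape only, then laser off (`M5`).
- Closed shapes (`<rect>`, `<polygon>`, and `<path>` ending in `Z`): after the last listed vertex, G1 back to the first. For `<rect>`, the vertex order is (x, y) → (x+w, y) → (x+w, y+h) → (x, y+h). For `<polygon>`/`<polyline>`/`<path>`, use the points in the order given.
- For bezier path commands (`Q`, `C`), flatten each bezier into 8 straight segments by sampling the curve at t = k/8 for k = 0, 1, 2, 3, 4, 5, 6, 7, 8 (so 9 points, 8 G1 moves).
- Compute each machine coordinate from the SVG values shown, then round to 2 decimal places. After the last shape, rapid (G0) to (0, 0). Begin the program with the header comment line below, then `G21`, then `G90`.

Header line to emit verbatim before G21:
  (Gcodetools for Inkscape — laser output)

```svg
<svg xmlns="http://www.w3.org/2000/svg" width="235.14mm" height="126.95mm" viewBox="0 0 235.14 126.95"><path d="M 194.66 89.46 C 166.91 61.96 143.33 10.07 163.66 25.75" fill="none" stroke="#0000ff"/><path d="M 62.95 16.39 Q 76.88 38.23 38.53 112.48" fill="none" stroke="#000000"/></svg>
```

(Gcodetools for Inkscape — laser output)
G21
G90
G0 X194.66 Y37.49
M3 S247
G01 X184.53 Y48.77 F3271
G01 X175.25 Y61.25
G01 X167.30 Y73.87
G01 X161.13 Y85.54
G01 X157.22 Y95.18
G01 X156.02 Y101.73
G01 X158.02 Y104.09
G01 X163.66 Y101.20
M5
G0 X62.95 Y110.56
M3 S438
G01 X65.62 Y104.28 F1877
G01 X66.65 Y96.36
G01 X66.05 Y86.81
G01 X63.81 Y75.62
G01 X59.94 Y62.79
G01 X54.44 Y48.32
G01 X47.30 Y32.21
G01 X38.53 Y14.47
M5
G0 X0.00 Y0.00

Since the viewBox matches the mm dimensions, user units are millimetres directly. The only transform is the Y-flip y_m = 126.95 − y_svg.

Shape 1 is a cubic bezier drawn with `<path>`. Its stroke #0000ff means engrave at S247, F3271. After flipping Y the toolpath is (194.66,37.49) → (184.53,48.77) → (175.25,61.25) → (167.30,73.87) → (161.13,85.54) → (157.22,95.18) → (156.02,101.73) → (158.02,104.09) → (163.66,101.20).

Shape 2 is a quadratic bezier drawn with `<path>`. Its stroke #000000 means score at S438, F1877. After flipping Y the toolpath is (62.95,110.56) → (65.62,104.28) → (66.65,96.36) → (66.05,86.81) → (63.81,75.62) → (59.94,62.79) → (54.44,48.32) → (47.30,32.21) → (38.53,14.47).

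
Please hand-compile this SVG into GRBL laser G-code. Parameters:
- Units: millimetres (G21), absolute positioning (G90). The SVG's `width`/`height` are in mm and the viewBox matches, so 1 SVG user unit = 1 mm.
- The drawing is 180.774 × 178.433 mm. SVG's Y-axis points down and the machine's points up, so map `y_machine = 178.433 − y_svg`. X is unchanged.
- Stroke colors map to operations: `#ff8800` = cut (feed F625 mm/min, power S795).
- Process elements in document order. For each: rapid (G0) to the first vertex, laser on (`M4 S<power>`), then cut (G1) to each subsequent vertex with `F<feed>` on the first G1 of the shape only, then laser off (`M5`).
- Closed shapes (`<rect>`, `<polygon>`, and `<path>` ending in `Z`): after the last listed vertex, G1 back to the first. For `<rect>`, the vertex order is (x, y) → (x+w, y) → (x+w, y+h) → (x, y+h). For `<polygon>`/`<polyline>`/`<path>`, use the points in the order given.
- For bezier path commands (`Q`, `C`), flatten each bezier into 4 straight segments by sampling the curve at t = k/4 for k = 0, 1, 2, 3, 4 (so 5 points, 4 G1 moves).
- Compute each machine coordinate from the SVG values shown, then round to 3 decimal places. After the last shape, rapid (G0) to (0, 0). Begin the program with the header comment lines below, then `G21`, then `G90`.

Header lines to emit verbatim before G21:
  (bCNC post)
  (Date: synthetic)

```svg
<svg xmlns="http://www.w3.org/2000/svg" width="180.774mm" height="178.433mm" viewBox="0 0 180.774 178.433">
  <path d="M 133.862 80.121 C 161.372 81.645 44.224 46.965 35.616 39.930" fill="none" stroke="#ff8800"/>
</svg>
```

(bCNC post)
(Date: synthetic)
G21
G90
G0 X133.862 Y98.312
M4 S795
G1 X131.327 Y102.960 F625
G1 X98.283 Y115.198
G1 X58.467 Y129.041
G1 X35.616 Y138.503
M5
G0 X0.000 Y0.000

1 u = 1 mm; y_m = 178.433 − y.

[1] `<path>` cubic bezier, #ff8800→cut S795 F625: (133.862,98.312) → (131.327,102.960) → (98.283,115.198) → (58.467,129.041) → (35.616,138.503)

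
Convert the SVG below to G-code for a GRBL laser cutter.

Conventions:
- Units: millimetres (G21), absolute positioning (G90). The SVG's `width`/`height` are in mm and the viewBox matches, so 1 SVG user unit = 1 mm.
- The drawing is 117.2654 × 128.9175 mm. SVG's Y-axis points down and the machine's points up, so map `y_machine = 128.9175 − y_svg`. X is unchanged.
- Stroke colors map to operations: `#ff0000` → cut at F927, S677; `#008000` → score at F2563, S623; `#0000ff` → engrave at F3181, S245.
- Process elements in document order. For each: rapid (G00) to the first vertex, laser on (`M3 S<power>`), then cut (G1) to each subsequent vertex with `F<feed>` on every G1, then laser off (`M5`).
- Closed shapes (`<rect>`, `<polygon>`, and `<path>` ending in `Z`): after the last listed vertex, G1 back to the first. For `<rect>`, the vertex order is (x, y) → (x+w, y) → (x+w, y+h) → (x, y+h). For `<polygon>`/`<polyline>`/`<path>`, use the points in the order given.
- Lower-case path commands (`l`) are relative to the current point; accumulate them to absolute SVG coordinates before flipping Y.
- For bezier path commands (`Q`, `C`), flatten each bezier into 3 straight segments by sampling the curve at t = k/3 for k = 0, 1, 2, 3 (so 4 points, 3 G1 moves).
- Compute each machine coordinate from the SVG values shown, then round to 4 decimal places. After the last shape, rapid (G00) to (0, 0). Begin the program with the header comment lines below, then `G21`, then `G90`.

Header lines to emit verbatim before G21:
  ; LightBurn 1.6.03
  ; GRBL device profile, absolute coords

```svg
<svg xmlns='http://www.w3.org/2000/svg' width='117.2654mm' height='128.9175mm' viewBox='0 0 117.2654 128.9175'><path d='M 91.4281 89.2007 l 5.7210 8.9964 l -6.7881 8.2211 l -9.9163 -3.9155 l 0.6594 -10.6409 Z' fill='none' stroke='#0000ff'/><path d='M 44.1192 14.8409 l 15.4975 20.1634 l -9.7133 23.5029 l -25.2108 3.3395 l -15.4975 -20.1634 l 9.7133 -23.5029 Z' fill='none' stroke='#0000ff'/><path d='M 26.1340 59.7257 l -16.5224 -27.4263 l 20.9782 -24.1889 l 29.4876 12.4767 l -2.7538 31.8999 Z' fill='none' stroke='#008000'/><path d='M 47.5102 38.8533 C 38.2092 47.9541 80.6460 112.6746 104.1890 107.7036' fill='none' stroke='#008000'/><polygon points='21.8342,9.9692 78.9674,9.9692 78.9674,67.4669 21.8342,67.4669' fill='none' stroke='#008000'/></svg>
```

; LightBurn 1.6.03
; GRBL device profile, absolute coords
G21
G90
G00 X91.4281 Y39.7168
M3 S245
G1 X97.1491 Y30.7204 F3181
G1 X90.3610 Y22.4993 F3181
G1 X80.4447 Y26.4148 F3181
G1 X81.1041 Y37.0557 F3181
G1 X91.4281 Y39.7168 F3181
M5
G00 X44.1192 Y114.0766
M3 S245
G1 X59.6167 Y93.9132 F3181
G1 X49.9034 Y70.4103 F3181
G1 X24.6926 Y67.0708 F3181
G1 X9.1951 Y87.2342 F3181
G1 X18.9084 Y110.7371 F3181
G1 X44.1192 Y114.0766 F3181
M5
G00 X26.1340 Y69.1918
M3 S623
G1 X9.6116 Y96.6181 F2563
G1 X30.5898 Y120.8070 F2563
G1 X60.0774 Y108.3303 F2563
G1 X57.3236 Y76.4304 F2563
G1 X26.1340 Y69.1918 F2563
M5
G00 X47.5102 Y90.0642
M3 S623
G1 X52.8391 Y67.0647 F2563
G1 X76.9641 Y34.8322 F2563
G1 X104.1890 Y21.2139 F2563
M5
G00 X21.8342 Y118.9483
M3 S623
G1 X78.9674 Y118.9483 F2563
G1 X78.9674 Y61.4506 F2563
G1 X21.8342 Y61.4506 F2563
G1 X21.8342 Y118.9483 F2563
M5
G00 X0.0000 Y0.0000

1 u = 1 mm; y_m = 128.9175 − y.

[1] `<path>` regular polygon, #0000ff→engrave S245 F3181: (91.4281,39.7168) → (97.1491,30.7204) → (90.3610,22.4993) → (80.4447,26.4148) → (81.1041,37.0557) → (91.4281,39.7168) (closed)

[2] `<path>` regular polygon, #0000ff→engrave S245 F3181: (44.1192,114.0766) → (59.6167,93.9132) → (49.9034,70.4103) → (24.6926,67.0708) → (9.1951,87.2342) → (18.9084,110.7371) → (44.1192,114.0766) (closed)

[3] `<path>` regular polygon, #008000→score S623 F2563: (26.1340,69.1918) → (9.6116,96.6181) → (30.5898,120.8070) → (60.0774,108.3303) → (57.3236,76.4304) → (26.1340,69.1918) (closed)

[4] `<path>` cubic bezier, #008000→score S623 F2563: (47.5102,90.0642) → (52.8391,67.0647) → (76.9641,34.8322) → (104.1890,21.2139)

[5] `<polygon>` rectangle, #008000→score S623 F2563: (21.8342,118.9483) → (78.9674,118.9483) → (78.9674,61.4506) → (21.8342,61.4506) → (21.8342,118.9483) (closed)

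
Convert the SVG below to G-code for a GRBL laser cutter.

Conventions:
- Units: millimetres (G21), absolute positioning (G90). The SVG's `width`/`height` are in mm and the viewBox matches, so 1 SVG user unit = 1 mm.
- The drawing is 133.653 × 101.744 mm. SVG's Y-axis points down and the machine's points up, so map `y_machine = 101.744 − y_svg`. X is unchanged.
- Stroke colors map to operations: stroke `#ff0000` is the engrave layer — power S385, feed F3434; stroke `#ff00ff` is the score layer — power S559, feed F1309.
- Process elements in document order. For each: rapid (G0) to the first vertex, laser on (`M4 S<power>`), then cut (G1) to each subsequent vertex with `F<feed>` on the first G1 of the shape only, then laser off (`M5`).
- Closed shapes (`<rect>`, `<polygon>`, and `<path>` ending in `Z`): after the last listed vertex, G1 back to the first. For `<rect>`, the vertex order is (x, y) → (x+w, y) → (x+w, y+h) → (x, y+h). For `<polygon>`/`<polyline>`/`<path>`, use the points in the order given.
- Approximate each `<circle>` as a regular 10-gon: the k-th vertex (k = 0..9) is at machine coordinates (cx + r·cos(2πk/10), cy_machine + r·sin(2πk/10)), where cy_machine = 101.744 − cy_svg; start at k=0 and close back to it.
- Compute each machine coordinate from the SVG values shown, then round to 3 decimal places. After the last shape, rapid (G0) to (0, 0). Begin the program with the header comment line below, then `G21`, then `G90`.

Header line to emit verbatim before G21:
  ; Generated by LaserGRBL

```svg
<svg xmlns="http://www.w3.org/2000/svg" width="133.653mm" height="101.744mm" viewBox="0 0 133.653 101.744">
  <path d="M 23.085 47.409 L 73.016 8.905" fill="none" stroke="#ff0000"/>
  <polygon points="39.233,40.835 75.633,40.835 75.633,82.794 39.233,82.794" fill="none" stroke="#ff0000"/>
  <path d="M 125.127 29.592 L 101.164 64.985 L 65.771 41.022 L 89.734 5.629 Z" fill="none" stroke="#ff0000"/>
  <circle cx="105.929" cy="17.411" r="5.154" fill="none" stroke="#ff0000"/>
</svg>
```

1 u = 1 mm; y_m = 101.744 − y.

[1] `<path>` line segment, #ff0000→engrave S385 F3434: (23.085,54.335) → (73.016,92.839)

[2] `<polygon>` rectangle, #ff0000→engrave S385 F3434: (39.233,60.909) → (75.633,60.909) → (75.633,18.950) → (39.233,18.950) → (39.233,60.909) (closed)

[3] `<path>` regular polygon, #ff0000→engrave S385 F3434: (125.127,72.152) → (101.164,36.759) → (65.771,60.722) → (89.734,96.115) → (125.127,72.152) (closed)

[4] `<circle>` circle, #ff0000→engrave S385 F3434: (111.083,84.333) → (110.099,87.362) → (107.522,89.235) → (104.336,89.235) → (101.759,87.362) → (100.775,84.333) → (101.759,81.304) → (104.336,79.431) → (107.522,79.431) → (110.099,81.304) → (111.083,84.333) (closed)

; Generated by LaserGRBL
G21
G90
G0 X23.085 Y54.335
M4 S385
G1 X73.016 Y92.839 F3434
M5
G0 X39.233 Y60.909
M4 S385
G1 X75.633 Y60.909 F3434
G1 X75.633 Y18.950
G1 X39.233 Y18.950
G1 X39.233 Y60.909
M5
G0 X125.127 Y72.152
M4 S385
G1 X101.164 Y36.759 F3434
G1 X65.771 Y60.722
G1 X89.734 Y96.115
G1 X125.127 Y72.152
M5
G0 X111.083 Y84.333
M4 S385
G1 X110.099 Y87.362 F3434
G1 X107.522 Y89.235
G1 X104.336 Y89.235
G1 X101.759 Y87.362
G1 X100.775 Y84.333
G1 X101.759 Y81.304
G1 X104.336 Y79.431
G1 X107.522 Y79.431
G1 X110.099 Y81.304
G1 X111.083 Y84.333
M5
G0 X0.000 Y0.000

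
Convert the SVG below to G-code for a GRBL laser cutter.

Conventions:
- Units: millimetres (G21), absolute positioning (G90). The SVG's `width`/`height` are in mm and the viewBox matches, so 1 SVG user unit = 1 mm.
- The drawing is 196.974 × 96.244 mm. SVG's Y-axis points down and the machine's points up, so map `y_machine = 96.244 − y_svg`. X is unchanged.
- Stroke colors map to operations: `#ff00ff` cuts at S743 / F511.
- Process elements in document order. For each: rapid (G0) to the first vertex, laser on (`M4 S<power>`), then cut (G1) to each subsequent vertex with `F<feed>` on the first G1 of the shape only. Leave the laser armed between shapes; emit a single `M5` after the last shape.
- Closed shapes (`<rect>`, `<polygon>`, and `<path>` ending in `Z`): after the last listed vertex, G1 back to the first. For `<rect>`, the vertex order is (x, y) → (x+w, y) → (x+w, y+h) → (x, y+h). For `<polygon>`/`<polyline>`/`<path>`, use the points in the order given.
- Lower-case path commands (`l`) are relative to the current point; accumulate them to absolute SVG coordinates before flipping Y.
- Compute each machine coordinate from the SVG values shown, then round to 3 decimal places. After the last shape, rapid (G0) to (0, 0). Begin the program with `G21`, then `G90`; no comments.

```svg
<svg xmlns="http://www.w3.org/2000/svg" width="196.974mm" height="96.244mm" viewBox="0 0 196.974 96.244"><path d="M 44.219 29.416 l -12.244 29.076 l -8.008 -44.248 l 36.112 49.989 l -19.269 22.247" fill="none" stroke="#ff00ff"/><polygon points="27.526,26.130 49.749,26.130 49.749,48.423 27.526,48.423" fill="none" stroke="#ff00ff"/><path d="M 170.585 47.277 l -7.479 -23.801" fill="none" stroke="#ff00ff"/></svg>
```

Since the viewBox matches the mm dimensions, user units are millimetres directly. The only transform is the Y-flip y_m = 96.244 − y_svg.

Shape 1 is a open polyline drawn with `<path>`. Its stroke #ff00ff means cut at S743, F511. After flipping Y the toolpath is (44.219,66.828) → (31.975,37.752) → (23.967,82.000) → (60.079,32.011) → (40.810,9.764).

Shape 2 is a rectangle drawn with `<polygon>`. Its stroke #ff00ff means cut at S743, F511. After flipping Y the toolpath is (27.526,70.114) → (49.749,70.114) → (49.749,47.821) → (27.526,47.821) → (27.526,70.114), returning to the start.

Shape 3 is a line segment drawn with `<path>`. Its stroke #ff00ff means cut at S743, F511. After flipping Y the toolpath is (170.585,48.967) → (163.106,72.768).

G21
G90
G0 X44.219 Y66.828
M4 S743
G1 X31.975 Y37.752 F511
G1 X23.967 Y82.000
G1 X60.079 Y32.011
G1 X40.810 Y9.764
G0 X27.526 Y70.114
M4 S743
G1 X49.749 Y70.114 F511
G1 X49.749 Y47.821
G1 X27.526 Y47.821
G1 X27.526 Y70.114
G0 X170.585 Y48.967
M4 S743
G1 X163.106 Y72.768 F511
M5
G0 X0.000 Y0.000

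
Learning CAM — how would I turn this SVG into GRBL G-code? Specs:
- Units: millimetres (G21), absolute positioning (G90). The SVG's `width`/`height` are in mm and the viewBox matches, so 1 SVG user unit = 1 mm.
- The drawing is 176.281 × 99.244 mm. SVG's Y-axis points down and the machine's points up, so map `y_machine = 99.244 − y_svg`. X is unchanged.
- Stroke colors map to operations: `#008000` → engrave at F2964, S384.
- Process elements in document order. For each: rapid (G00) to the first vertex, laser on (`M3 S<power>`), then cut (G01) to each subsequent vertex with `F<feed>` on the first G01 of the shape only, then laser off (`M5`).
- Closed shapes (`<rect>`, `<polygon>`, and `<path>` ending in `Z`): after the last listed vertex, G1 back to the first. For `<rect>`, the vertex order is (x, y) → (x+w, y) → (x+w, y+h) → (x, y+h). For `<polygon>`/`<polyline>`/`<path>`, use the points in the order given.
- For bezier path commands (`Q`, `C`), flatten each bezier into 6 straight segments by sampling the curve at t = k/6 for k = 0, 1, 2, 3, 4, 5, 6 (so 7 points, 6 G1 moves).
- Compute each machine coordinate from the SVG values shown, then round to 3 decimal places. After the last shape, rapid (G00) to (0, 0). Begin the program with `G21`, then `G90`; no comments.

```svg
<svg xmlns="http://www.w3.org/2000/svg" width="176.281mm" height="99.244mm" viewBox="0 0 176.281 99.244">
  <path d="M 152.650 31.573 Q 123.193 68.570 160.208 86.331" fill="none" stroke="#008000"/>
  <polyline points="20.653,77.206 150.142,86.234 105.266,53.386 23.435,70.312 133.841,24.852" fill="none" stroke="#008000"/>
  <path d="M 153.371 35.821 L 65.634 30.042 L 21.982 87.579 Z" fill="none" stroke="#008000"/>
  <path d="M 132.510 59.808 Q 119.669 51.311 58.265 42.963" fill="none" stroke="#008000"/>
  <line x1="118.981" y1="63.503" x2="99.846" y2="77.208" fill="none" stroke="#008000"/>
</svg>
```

1 u = 1 mm; y_m = 99.244 − y.

[1] `<path>` quadratic bezier, #008000→engrave S384 F2964: (152.650,67.671) → (144.677,55.873) → (140.398,45.144) → (139.811,35.483) → (142.917,26.891) → (149.716,19.368) → (160.208,12.913)

[2] `<polyline>` open polyline, #008000→engrave S384 F2964: (20.653,22.038) → (150.142,13.010) → (105.266,45.858) → (23.435,28.932) → (133.841,74.392)

[3] `<path>` closed polygon, #008000→engrave S384 F2964: (153.371,63.423) → (65.634,69.202) → (21.982,11.665) → (153.371,63.423) (closed)

[4] `<path>` quadratic bezier, #008000→engrave S384 F2964: (132.510,39.436) → (126.881,42.264) → (118.553,45.084) → (107.528,47.896) → (93.805,50.699) → (77.384,53.494) → (58.265,56.281)

[5] `<line>` line segment, #008000→engrave S384 F2964: (118.981,35.741) → (99.846,22.036)

G21
G90
G00 X152.650 Y67.671
M3 S384
G01 X144.677 Y55.873 F2964
G01 X140.398 Y45.144
G01 X139.811 Y35.483
G01 X142.917 Y26.891
G01 X149.716 Y19.368
G01 X160.208 Y12.913
M5
G00 X20.653 Y22.038
M3 S384
G01 X150.142 Y13.010 F2964
G01 X105.266 Y45.858
G01 X23.435 Y28.932
G01 X133.841 Y74.392
M5
G00 X153.371 Y63.423
M3 S384
G01 X65.634 Y69.202 F2964
G01 X21.982 Y11.665
G01 X153.371 Y63.423
M5
G00 X132.510 Y39.436
M3 S384
G01 X126.881 Y42.264 F2964
G01 X118.553 Y45.084
G01 X107.528 Y47.896
G01 X93.805 Y50.699
G01 X77.384 Y53.494
G01 X58.265 Y56.281
M5
G00 X118.981 Y35.741
M3 S384
G01 X99.846 Y22.036 F2964
M5
G00 X0.000 Y0.000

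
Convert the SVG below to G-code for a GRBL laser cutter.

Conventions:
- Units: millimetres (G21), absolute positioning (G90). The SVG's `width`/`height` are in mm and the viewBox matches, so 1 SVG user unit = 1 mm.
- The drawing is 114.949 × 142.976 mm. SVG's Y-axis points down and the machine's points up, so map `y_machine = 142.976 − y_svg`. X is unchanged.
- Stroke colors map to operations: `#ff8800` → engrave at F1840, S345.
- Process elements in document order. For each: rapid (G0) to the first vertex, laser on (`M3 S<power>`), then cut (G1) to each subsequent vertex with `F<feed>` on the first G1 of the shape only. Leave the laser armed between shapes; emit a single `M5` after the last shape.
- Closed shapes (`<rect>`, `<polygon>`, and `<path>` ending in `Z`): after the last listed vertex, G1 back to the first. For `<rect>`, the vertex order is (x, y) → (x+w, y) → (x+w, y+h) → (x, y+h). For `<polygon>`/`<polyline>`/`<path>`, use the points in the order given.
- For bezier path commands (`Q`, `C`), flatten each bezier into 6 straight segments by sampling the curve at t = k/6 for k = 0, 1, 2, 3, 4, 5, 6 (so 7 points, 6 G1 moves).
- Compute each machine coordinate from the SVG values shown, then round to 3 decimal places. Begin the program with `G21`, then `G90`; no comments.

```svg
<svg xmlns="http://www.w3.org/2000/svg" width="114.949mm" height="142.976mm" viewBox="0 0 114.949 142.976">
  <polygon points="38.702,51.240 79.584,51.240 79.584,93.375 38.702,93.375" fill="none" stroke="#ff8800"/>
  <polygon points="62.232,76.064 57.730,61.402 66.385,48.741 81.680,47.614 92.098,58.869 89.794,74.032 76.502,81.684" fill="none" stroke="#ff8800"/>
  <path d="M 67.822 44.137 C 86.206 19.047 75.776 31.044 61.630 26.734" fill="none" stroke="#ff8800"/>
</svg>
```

G21
G90
G0 X38.702 Y91.736
M3 S345
G1 X79.584 Y91.736 F1840
G1 X79.584 Y49.601
G1 X38.702 Y49.601
G1 X38.702 Y91.736
G0 X62.232 Y66.912
M3 S345
G1 X57.730 Y81.574 F1840
G1 X66.385 Y94.235
G1 X81.680 Y95.362
G1 X92.098 Y84.107
G1 X89.794 Y68.944
G1 X76.502 Y61.292
G1 X62.232 Y66.912
G0 X67.822 Y98.839
M3 S345
G1 X74.729 Y108.541 F1840
G1 X77.531 Y113.544
G1 X76.925 Y115.333
G1 X73.608 Y115.390
G1 X68.277 Y115.199
G1 X61.630 Y116.242
M5

Since the viewBox matches the mm dimensions, user units are millimetres directly. The only transform is the Y-flip y_m = 142.976 − y_svg.

Shape 1 is a rectangle drawn with `<polygon>`. Its stroke #ff8800 means engrave at S345, F1840. After flipping Y the toolpath is (38.702,91.736) → (79.584,91.736) → (79.584,49.601) → (38.702,49.601) → (38.702,91.736), returning to the start.

Shape 2 is a regular polygon drawn with `<polygon>`. Its stroke #ff8800 means engrave at S345, F1840. After flipping Y the toolpath is (62.232,66.912) → (57.730,81.574) → (66.385,94.235) → (81.680,95.362) → (92.098,84.107) → (89.794,68.944) → (76.502,61.292) → (62.232,66.912), returning to the start.

Shape 3 is a cubic bezier drawn with `<path>`. Its stroke #ff8800 means engrave at S345, F1840. After flipping Y the toolpath is (67.822,98.839) → (74.729,108.541) → (77.531,113.544) → (76.925,115.333) → (73.608,115.390) → (68.277,115.199) → (61.630,116.242).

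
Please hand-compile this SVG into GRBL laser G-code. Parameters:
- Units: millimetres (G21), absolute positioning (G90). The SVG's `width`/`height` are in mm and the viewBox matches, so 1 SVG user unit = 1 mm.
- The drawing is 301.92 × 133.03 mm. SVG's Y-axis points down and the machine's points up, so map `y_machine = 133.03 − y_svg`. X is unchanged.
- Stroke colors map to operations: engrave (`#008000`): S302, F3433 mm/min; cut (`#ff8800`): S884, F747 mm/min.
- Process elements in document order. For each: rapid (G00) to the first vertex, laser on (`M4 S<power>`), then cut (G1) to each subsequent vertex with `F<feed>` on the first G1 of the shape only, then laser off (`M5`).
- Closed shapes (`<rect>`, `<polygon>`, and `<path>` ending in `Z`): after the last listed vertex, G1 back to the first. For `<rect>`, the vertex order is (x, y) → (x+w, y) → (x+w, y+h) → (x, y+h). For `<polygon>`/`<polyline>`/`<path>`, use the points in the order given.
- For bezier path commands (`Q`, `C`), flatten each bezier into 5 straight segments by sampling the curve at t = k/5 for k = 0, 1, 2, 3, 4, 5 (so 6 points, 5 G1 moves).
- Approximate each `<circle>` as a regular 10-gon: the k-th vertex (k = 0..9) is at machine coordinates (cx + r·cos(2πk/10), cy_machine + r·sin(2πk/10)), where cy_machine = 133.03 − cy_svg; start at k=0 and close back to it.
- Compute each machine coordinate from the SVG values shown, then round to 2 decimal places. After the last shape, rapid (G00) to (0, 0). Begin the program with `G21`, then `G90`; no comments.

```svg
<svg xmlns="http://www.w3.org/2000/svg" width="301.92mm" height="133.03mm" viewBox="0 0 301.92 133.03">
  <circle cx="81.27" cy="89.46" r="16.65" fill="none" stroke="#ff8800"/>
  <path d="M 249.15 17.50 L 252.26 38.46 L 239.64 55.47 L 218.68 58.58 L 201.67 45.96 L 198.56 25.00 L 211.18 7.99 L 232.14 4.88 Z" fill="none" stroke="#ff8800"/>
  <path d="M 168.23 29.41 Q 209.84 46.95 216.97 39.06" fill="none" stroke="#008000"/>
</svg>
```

G21
G90
G00 X97.92 Y43.57
M4 S884
G1 X94.74 Y53.36 F747
G1 X86.42 Y59.41
G1 X76.12 Y59.41
G1 X67.80 Y53.36
G1 X64.62 Y43.57
G1 X67.80 Y33.78
G1 X76.12 Y27.73
G1 X86.42 Y27.73
G1 X94.74 Y33.78
G1 X97.92 Y43.57
M5
G00 X249.15 Y115.53
M4 S884
G1 X252.26 Y94.57 F747
G1 X239.64 Y77.56
G1 X218.68 Y74.45
G1 X201.67 Y87.07
G1 X198.56 Y108.03
G1 X211.18 Y125.04
G1 X232.14 Y128.15
G1 X249.15 Y115.53
M5
G00 X168.23 Y103.62
M4 S302
G1 X183.49 Y97.62 F3433
G1 X196.00 Y93.66
G1 X205.75 Y91.73
G1 X212.74 Y91.83
G1 X216.97 Y93.97
M5
G00 X0.00 Y0.00

viewBox `0 0 301.92 133.03` with mm width/height → 1 unit = 1 mm. Flip: y_m = 133.03 − y_svg.

**Shape 1** — `<circle>` circle, stroke `#ff8800` → cut (S884, F747). Machine vertices: (97.92,43.57) → (94.74,53.36) → (86.42,59.41) → (76.12,59.41) → (67.80,53.36) → (64.62,43.57) → (67.80,33.78) → (76.12,27.73) → (86.42,27.73) → (94.74,33.78) → (97.92,43.57). Closed: final G1 returns to the first vertex.

**Shape 2** — `<path>` regular polygon, stroke `#ff8800` → cut (S884, F747). Machine vertices: (249.15,115.53) → (252.26,94.57) → (239.64,77.56) → (218.68,74.45) → (201.67,87.07) → (198.56,108.03) → (211.18,125.04) → (232.14,128.15) → (249.15,115.53). Closed: final G1 returns to the first vertex.

**Shape 3** — `<path>` quadratic bezier, stroke `#008000` → engrave (S302, F3433). Control points (SVG): P0=(168.23,29.41), P1=(209.84,46.95), P2=(216.97,39.06); sampled at t=k/5. Machine vertices: (168.23,103.62) → (183.49,97.62) → (196.00,93.66) → (205.75,91.73) → (212.74,91.83) → (216.97,93.97). Open path.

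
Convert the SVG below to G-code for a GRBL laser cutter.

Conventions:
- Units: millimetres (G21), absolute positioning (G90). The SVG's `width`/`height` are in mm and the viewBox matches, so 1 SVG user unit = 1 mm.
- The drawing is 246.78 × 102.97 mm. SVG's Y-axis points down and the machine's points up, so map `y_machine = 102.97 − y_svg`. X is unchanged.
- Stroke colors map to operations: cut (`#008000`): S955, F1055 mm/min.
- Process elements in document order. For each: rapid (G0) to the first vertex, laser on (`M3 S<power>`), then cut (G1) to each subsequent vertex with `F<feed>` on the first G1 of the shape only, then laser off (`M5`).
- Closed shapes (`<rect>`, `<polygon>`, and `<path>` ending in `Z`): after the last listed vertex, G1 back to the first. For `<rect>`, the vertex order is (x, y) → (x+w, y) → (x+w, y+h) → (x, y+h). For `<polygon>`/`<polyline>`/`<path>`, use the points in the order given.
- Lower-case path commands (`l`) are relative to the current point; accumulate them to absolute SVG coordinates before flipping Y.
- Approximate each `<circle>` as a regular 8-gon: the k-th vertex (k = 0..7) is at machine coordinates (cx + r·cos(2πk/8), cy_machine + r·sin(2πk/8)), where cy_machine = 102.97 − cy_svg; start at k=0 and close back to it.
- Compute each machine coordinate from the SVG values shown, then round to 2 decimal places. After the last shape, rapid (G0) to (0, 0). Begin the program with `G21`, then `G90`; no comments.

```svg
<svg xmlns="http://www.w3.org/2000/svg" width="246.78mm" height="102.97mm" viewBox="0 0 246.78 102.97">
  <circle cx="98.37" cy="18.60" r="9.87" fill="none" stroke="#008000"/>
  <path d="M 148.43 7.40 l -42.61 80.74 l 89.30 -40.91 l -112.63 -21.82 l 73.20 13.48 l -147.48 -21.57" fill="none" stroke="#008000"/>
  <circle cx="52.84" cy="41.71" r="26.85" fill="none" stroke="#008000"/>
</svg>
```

1 u = 1 mm; y_m = 102.97 − y.

[1] `<circle>` circle, #008000→cut S955 F1055: (108.24,84.37) → (105.35,91.35) → (98.37,94.24) → (91.39,91.35) → (88.50,84.37) → (91.39,77.39) → (98.37,74.50) → (105.35,77.39) → (108.24,84.37) (closed)

[2] `<path>` open polyline, #008000→cut S955 F1055: (148.43,95.57) → (105.82,14.83) → (195.12,55.74) → (82.49,77.56) → (155.69,64.08) → (8.21,85.65)

[3] `<circle>` circle, #008000→cut S955 F1055: (79.69,61.26) → (71.83,80.25) → (52.84,88.11) → (33.85,80.25) → (25.99,61.26) → (33.85,42.27) → (52.84,34.41) → (71.83,42.27) → (79.69,61.26) (closed)

G21
G90
G0 X108.24 Y84.37
M3 S955
G1 X105.35 Y91.35 F1055
G1 X98.37 Y94.24
G1 X91.39 Y91.35
G1 X88.50 Y84.37
G1 X91.39 Y77.39
G1 X98.37 Y74.50
G1 X105.35 Y77.39
G1 X108.24 Y84.37
M5
G0 X148.43 Y95.57
M3 S955
G1 X105.82 Y14.83 F1055
G1 X195.12 Y55.74
G1 X82.49 Y77.56
G1 X155.69 Y64.08
G1 X8.21 Y85.65
M5
G0 X79.69 Y61.26
M3 S955
G1 X71.83 Y80.25 F1055
G1 X52.84 Y88.11
G1 X33.85 Y80.25
G1 X25.99 Y61.26
G1 X33.85 Y42.27
G1 X52.84 Y34.41
G1 X71.83 Y42.27
G1 X79.69 Y61.26
M5
G0 X0.00 Y0.00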